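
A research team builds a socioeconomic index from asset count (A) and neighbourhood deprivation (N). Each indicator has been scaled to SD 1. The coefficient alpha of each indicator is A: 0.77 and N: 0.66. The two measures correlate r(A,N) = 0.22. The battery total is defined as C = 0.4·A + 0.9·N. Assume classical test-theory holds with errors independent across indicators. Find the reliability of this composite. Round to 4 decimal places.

0.7233

Var(C) = 0.4² + 0.9² + 2·[0.36·0.22] = 0.97 + 0.1584 = 1.1284.
Because errors are independent across components, Cov(Tᵢ,Tⱼ) = Cov(Xᵢ,Xⱼ); the off-diagonal part of the true-score variance is the same as above.
True-score variance = [0.4²·0.77 + 0.9²·0.66] + 0.1584 = 0.6578 + 0.1584 = 0.8162.
Reliability = 0.8162 / 1.1284 = 0.7233.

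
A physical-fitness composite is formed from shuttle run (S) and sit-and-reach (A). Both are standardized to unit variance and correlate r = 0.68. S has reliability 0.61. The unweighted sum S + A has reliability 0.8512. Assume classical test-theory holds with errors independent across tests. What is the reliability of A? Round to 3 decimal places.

0.890

Var(S+A) = 2 + 2·0.68 = 3.360.
True-score variance = ρ_S + ρ_A + 2·0.68, so 0.8512 = (0.61 + ρ_A + 1.36) / 3.360.
ρ_A = 0.8512·3.360 − 0.61 − 1.36 = 0.890.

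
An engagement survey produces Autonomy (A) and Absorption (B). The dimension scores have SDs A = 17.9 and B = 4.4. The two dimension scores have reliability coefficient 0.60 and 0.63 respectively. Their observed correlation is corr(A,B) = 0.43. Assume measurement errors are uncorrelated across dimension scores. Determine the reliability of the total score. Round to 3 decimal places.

0.668

Var(A+B) = 17.9² + 4.4² + 2·[17.9·4.4·0.43] = 339.77 + 67.7336 = 407.504.
Under uncorrelated errors the observed covariances equal the true-score covariances, so only the own-variance terms attenuate.
True-score variance = [17.9²·0.60 + 4.4²·0.63] + 67.7336 = 204.443 + 67.7336 = 272.176.
Reliability = 272.176 / 407.504 = 0.668.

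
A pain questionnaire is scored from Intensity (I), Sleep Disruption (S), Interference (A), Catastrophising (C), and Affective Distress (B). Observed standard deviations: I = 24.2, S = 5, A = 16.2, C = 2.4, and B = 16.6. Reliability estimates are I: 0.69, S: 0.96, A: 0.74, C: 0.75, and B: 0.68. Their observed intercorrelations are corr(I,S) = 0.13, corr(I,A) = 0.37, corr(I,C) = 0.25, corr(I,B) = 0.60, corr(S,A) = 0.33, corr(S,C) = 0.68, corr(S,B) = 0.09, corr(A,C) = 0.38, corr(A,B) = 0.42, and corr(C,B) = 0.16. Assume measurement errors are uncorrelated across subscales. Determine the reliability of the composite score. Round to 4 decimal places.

0.8545

Var(I+S+A+C+B) = 24.2² + 5² + 16.2² + 2.4² + 16.6² + 2·[24.2·5·0.13 + 24.2·16.2·0.37 + 24.2·2.4·0.25 + 24.2·16.6·0.60 + 5·16.2·0.33 + 5·2.4·0.68 + 5·16.6·0.09 + 16.2·2.4·0.38 + 16.2·16.6·0.42 + 2.4·16.6·0.16] = 1154.4 + 1185.58 = 2339.98.
Because errors are independent across components, Cov(Tᵢ,Tⱼ) = Cov(Xᵢ,Xⱼ); the off-diagonal part of the true-score variance is the same as above.
True-score variance = [24.2²·0.69 + 5²·0.96 + 16.2²·0.74 + 2.4²·0.75 + 16.6²·0.68] + 1185.58 = 813.998 + 1185.58 = 1999.58.
Reliability = 1999.58 / 2339.98 = 0.8545.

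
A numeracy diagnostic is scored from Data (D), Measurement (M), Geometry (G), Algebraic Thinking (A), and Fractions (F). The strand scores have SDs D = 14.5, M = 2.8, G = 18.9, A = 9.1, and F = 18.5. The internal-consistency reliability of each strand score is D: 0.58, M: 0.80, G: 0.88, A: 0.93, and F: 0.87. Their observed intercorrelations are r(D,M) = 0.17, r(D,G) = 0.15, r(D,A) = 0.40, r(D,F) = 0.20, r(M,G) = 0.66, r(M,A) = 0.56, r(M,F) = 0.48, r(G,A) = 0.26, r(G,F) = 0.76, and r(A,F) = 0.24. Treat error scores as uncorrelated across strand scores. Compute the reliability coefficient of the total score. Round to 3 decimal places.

0.915

Var(D+M+G+A+F) = 14.5² + 2.8² + 18.9² + 9.1² + 18.5² + 2·[14.5·2.8·0.17 + 14.5·18.9·0.15 + 14.5·9.1·0.40 + 14.5·18.5·0.20 + 2.8·18.9·0.66 + 2.8·9.1·0.56 + 2.8·18.5·0.48 + 18.9·9.1·0.26 + 18.9·18.5·0.76 + 9.1·18.5·0.24] = 1000.36 + 1158.71 = 2159.07.
With uncorrelated errors the cross-covariances are all true-score covariance, so they carry over unchanged; only the diagonal terms shrink to ρᵢσᵢ².
True-score variance = [14.5²·0.58 + 2.8²·0.80 + 18.9²·0.88 + 9.1²·0.93 + 18.5²·0.87] + 1158.71 = 817.333 + 1158.71 = 1976.04.
Reliability = 1976.04 / 2159.07 = 0.915.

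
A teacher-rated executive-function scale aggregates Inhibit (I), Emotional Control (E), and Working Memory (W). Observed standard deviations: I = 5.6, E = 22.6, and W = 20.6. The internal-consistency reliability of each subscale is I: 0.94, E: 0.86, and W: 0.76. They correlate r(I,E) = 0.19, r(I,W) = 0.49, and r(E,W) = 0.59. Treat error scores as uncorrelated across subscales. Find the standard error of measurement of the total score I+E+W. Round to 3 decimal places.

13.238

Var(total) = 966.48 + 710.506 = 1676.99.
True-score variance = 791.246 + 710.506 = 1501.75, so reliability = 0.8955.
Error variance = 1676.99 − 1501.75 = 175.234; SEM = √175.234 = 13.238.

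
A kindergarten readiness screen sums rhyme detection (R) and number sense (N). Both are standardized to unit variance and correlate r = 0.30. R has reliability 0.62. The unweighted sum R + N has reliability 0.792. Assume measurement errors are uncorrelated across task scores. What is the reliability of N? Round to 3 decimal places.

Var(R+N) = 2 + 2·0.30 = 2.600.
True-score variance = ρ_R + ρ_N + 2·0.30, so 0.792 = (0.62 + ρ_N + 0.60) / 2.600.
ρ_N = 0.792·2.600 − 0.62 − 0.60 = 0.839.

0.839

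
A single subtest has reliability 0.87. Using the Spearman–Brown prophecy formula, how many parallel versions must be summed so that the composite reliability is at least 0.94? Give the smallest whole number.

k ≥ ρ*(1−ρ₁)/(ρ₁(1−ρ*)) = 0.94·0.13 / (0.87·0.06) = 2.341.
Smallest integer k = 3.

3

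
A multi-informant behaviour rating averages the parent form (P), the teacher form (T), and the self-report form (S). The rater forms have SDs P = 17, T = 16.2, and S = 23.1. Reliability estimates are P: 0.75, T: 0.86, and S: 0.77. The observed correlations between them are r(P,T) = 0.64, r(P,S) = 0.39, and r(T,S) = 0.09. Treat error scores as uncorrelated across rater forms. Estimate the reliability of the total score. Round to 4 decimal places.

0.8721

Var(P+T+S) = 17² + 16.2² + 23.1² + 2·[17·16.2·0.64 + 17·23.1·0.39 + 16.2·23.1·0.09] = 1085.05 + 726.178 = 1811.23.
Because errors are independent across components, Cov(Tᵢ,Tⱼ) = Cov(Xᵢ,Xⱼ); the off-diagonal part of the true-score variance is the same as above.
True-score variance = [17²·0.75 + 16.2²·0.86 + 23.1²·0.77] + 726.178 = 853.328 + 726.178 = 1579.51.
Reliability = 1579.51 / 1811.23 = 0.8721.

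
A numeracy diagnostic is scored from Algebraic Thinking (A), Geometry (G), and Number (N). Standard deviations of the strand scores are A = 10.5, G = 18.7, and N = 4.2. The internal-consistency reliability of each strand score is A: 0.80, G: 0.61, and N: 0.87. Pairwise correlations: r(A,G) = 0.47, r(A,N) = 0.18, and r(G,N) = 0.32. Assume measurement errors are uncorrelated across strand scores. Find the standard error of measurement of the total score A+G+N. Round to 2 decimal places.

Var(total) = 477.58 + 250.711 = 728.291.
True-score variance = 316.858 + 250.711 = 567.568, so reliability = 0.7793.
Error variance = 728.291 − 567.568 = 160.722; SEM = √160.722 = 12.68.

12.68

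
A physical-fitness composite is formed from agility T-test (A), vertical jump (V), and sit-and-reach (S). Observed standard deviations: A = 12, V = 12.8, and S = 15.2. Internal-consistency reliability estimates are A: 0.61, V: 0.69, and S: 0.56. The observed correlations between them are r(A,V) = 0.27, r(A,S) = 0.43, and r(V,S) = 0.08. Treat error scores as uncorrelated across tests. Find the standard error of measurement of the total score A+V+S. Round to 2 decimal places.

Var(total) = 538.88 + 270.938 = 809.818.
True-score variance = 330.272 + 270.938 = 601.21, so reliability = 0.7424.
Error variance = 809.818 − 601.21 = 208.608; SEM = √208.608 = 14.44.

14.44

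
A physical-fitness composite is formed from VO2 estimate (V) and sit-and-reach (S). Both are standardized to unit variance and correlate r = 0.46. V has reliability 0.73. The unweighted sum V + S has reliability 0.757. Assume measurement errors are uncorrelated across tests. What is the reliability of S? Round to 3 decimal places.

0.560

Var(V+S) = 2 + 2·0.46 = 2.920.
True-score variance = ρ_V + ρ_S + 2·0.46, so 0.757 = (0.73 + ρ_S + 0.92) / 2.920.
ρ_S = 0.757·2.920 − 0.73 − 0.92 = 0.560.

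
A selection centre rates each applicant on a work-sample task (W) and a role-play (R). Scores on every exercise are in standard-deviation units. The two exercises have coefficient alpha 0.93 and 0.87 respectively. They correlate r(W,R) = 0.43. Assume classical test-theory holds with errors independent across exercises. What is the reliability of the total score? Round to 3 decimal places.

Var(W+R) = 2 + 2·[0.43] = 2 + 0.86 = 2.86.
Under uncorrelated errors the observed covariances equal the true-score covariances, so only the own-variance terms attenuate.
True-score variance = [0.93 + 0.87] + 0.86 = 1.8 + 0.86 = 2.66.
Reliability = 2.66 / 2.86 = 0.930.

0.930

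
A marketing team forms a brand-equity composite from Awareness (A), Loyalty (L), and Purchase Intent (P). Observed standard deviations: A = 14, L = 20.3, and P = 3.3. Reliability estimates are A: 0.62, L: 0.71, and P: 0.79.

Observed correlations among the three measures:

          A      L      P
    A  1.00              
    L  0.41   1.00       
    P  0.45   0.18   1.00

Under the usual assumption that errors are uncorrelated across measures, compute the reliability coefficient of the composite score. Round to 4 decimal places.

Var(A+L+P) = 14² + 20.3² + 3.3² + 2·[14·20.3·0.41 + 14·3.3·0.45 + 20.3·3.3·0.18] = 618.98 + 298.74 = 917.72.
Under uncorrelated errors the observed covariances equal the true-score covariances, so only the own-variance terms attenuate.
True-score variance = [14²·0.62 + 20.3²·0.71 + 3.3²·0.79] + 298.74 = 422.707 + 298.74 = 721.447.
Reliability = 721.447 / 917.72 = 0.7861.

0.7861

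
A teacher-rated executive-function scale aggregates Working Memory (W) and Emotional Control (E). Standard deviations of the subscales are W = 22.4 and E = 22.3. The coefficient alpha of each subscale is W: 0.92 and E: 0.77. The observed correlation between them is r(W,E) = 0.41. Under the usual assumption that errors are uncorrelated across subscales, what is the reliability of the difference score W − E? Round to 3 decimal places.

Var(W−E) = 22.4² + 22.3² − 2·22.4·22.3·0.41 = 999.05 − 409.606 = 589.444.
Under uncorrelated errors the observed covariances equal the true-score covariances, so only the own-variance terms attenuate.
True-score variance = [22.4²·0.92 + 22.3²·0.77] − 409.606 = 844.533 − 409.606 = 434.926.
Reliability = 434.926 / 589.444 = 0.738.

0.738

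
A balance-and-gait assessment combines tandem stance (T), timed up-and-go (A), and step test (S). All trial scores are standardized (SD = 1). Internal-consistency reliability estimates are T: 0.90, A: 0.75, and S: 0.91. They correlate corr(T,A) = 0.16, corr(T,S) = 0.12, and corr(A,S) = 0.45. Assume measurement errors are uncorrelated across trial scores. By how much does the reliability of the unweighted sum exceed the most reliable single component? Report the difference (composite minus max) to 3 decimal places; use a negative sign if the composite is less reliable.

Var(sum) = 3 + 1.46 = 4.46; true-score variance = 2.56 + 1.46 = 4.02; composite reliability = 0.9013.
Max component reliability = 0.9100.
Difference = 0.9013 − 0.9100 = -0.009.

-0.009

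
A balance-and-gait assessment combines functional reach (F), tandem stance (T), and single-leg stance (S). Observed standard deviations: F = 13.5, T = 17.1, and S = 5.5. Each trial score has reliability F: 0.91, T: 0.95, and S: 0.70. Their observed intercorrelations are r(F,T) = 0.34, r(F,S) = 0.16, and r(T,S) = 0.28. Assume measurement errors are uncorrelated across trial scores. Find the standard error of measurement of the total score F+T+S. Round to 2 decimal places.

Var(total) = 504.91 + 233.406 = 738.316.
True-score variance = 464.812 + 233.406 = 698.218, so reliability = 0.9457.
Error variance = 738.316 − 698.218 = 40.098; SEM = √40.098 = 6.33.

6.33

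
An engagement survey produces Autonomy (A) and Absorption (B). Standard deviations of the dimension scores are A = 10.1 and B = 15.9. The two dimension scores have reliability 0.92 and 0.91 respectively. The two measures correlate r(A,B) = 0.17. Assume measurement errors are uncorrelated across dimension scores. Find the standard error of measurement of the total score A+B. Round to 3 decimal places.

Var(total) = 354.82 + 54.6006 = 409.421.
True-score variance = 323.906 + 54.6006 = 378.507, so reliability = 0.9245.
Error variance = 409.421 − 378.507 = 30.9137; SEM = √30.9137 = 5.560.

5.560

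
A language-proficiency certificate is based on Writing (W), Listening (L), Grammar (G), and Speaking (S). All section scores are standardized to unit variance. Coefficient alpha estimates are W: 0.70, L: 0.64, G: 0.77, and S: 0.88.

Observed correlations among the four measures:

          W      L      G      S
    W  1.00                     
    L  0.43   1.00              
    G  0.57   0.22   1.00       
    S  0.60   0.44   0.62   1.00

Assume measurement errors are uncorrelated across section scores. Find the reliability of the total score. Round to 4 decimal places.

0.8965

Var(W+L+G+S) = 4 + 2·[0.43 + 0.57 + 0.60 + 0.22 + 0.44 + 0.62] = 4 + 5.76 = 9.76.
Under uncorrelated errors the observed covariances equal the true-score covariances, so only the own-variance terms attenuate.
True-score variance = [0.70 + 0.64 + 0.77 + 0.88] + 5.76 = 2.99 + 5.76 = 8.75.
Reliability = 8.75 / 9.76 = 0.8965.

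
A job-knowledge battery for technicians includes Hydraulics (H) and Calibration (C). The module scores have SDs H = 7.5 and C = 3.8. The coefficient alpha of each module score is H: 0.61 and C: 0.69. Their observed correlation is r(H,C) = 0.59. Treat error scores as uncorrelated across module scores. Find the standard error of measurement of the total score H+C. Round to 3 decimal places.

5.139

Var(total) = 70.69 + 33.63 = 104.32.
True-score variance = 44.2761 + 33.63 = 77.9061, so reliability = 0.7468.
Error variance = 104.32 − 77.9061 = 26.4139; SEM = √26.4139 = 5.139.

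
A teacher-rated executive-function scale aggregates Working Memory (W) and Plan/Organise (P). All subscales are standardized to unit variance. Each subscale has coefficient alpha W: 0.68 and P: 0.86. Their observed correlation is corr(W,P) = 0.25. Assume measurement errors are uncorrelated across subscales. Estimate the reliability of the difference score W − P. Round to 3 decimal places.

0.693

Var(W−P) = 1 + 1 − 2·0.25 = 2 − 0.5 = 1.5.
Under uncorrelated errors the observed covariances equal the true-score covariances, so only the own-variance terms attenuate.
True-score variance = [0.68 + 0.86] − 0.5 = 1.54 − 0.5 = 1.04.
Reliability = 1.04 / 1.5 = 0.693.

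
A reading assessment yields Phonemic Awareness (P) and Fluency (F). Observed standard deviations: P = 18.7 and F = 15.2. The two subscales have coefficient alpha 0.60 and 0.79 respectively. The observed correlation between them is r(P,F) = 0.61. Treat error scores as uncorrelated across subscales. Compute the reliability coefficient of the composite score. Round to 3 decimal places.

Var(P+F) = 18.7² + 15.2² + 2·[18.7·15.2·0.61] = 580.73 + 346.773 = 927.503.
Under uncorrelated errors the observed covariances equal the true-score covariances, so only the own-variance terms attenuate.
True-score variance = [18.7²·0.60 + 15.2²·0.79] + 346.773 = 392.336 + 346.773 = 739.108.
Reliability = 739.108 / 927.503 = 0.797.

0.797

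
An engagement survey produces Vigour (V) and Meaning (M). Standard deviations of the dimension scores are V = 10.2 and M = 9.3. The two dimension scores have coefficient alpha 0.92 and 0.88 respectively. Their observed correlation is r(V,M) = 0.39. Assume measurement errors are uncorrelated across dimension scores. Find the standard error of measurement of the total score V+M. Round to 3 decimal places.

Var(total) = 190.53 + 73.9908 = 264.521.
True-score variance = 171.828 + 73.9908 = 245.819, so reliability = 0.9293.
Error variance = 264.521 − 245.819 = 18.702; SEM = √18.702 = 4.325.

4.325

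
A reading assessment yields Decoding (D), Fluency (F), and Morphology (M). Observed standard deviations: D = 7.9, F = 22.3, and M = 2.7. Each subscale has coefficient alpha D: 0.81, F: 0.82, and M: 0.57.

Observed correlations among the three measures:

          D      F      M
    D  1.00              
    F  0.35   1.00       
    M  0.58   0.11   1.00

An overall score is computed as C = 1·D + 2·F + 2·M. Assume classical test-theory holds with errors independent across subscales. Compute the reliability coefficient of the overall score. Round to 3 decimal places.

Var(C) = 7.9² + 2²·22.3² + 2²·2.7² + 2·[2·7.9·22.3·0.35 + 2·7.9·2.7·0.58 + 4·22.3·2.7·0.11] = 2080.73 + 349.108 = 2429.84.
Because errors are independent across components, Cov(Tᵢ,Tⱼ) = Cov(Xᵢ,Xⱼ); the off-diagonal part of the true-score variance is the same as above.
True-score variance = [7.9²·0.81 + 2²·22.3²·0.82 + 2²·2.7²·0.57] + 349.108 = 1698.28 + 349.108 = 2047.39.
Reliability = 2047.39 / 2429.84 = 0.843.

0.843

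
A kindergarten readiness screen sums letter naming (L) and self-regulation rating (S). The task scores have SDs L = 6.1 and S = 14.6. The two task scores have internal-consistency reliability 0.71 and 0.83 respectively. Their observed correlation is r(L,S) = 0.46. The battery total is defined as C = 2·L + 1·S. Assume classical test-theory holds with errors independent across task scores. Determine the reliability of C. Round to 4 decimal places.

Var(C) = 2²·6.1² + 14.6² + 2·[2·6.1·14.6·0.46] = 362 + 163.87 = 525.87.
Because errors are independent across components, Cov(Tᵢ,Tⱼ) = Cov(Xᵢ,Xⱼ); the off-diagonal part of the true-score variance is the same as above.
True-score variance = [2²·6.1²·0.71 + 14.6²·0.83] + 163.87 = 282.599 + 163.87 = 446.47.
Reliability = 446.47 / 525.87 = 0.8490.

0.8490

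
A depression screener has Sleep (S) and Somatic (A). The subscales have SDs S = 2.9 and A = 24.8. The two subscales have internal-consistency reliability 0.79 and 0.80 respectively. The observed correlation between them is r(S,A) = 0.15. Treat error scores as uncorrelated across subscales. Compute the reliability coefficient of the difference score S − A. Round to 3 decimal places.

0.793

Var(S−A) = 2.9² + 24.8² − 2·2.9·24.8·0.15 = 623.45 − 21.576 = 601.874.
With uncorrelated errors the cross-covariances are all true-score covariance, so they carry over unchanged; only the diagonal terms shrink to ρᵢσᵢ².
True-score variance = [2.9²·0.79 + 24.8²·0.80] − 21.576 = 498.676 − 21.576 = 477.1.
Reliability = 477.1 / 601.874 = 0.793.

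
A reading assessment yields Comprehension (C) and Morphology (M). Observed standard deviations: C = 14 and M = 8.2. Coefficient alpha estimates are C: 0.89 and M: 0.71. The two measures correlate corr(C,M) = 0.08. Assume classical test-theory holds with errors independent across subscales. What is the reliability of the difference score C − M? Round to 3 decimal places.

Var(C−M) = 14² + 8.2² − 2·14·8.2·0.08 = 263.24 − 18.368 = 244.872.
With uncorrelated errors the cross-covariances are all true-score covariance, so they carry over unchanged; only the diagonal terms shrink to ρᵢσᵢ².
True-score variance = [14²·0.89 + 8.2²·0.71] − 18.368 = 222.18 − 18.368 = 203.812.
Reliability = 203.812 / 244.872 = 0.832.

0.832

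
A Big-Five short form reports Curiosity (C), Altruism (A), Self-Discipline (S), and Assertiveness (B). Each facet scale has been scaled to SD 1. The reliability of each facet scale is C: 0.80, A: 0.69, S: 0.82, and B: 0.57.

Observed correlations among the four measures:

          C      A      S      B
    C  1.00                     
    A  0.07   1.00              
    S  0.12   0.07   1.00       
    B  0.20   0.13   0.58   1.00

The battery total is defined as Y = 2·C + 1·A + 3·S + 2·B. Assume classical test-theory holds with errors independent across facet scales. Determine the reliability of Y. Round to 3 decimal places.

0.848

Var(Y) = 2² + 1 + 3² + 2² + 2·[2·0.07 + 6·0.12 + 4·0.20 + 3·0.07 + 2·0.13 + 6·0.58] = 18 + 11.22 = 29.22.
Under uncorrelated errors the observed covariances equal the true-score covariances, so only the own-variance terms attenuate.
True-score variance = [2²·0.80 + 0.69 + 3²·0.82 + 2²·0.57] + 11.22 = 13.55 + 11.22 = 24.77.
Reliability = 24.77 / 29.22 = 0.848.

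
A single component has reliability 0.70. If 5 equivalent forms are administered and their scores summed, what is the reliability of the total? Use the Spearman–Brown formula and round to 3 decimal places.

0.921

ρ_k = kρ / (1 + (k−1)ρ) = 5·0.70 / (1 + 4·0.70) = 3.500 / 3.800 = 0.921.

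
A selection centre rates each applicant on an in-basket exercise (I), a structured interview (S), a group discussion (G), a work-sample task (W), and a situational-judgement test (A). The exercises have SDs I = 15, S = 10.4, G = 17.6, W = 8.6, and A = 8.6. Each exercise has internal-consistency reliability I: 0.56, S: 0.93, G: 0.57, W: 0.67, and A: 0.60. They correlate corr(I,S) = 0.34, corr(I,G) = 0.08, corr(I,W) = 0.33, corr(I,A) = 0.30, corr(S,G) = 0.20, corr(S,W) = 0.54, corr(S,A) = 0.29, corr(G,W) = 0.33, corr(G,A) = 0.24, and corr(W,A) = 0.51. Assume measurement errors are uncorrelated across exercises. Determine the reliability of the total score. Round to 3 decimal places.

0.813

Var(I+S+G+W+A) = 15² + 10.4² + 17.6² + 8.6² + 8.6² + 2·[15·10.4·0.34 + 15·17.6·0.08 + 15·8.6·0.33 + 15·8.6·0.30 + 10.4·17.6·0.20 + 10.4·8.6·0.54 + 10.4·8.6·0.29 + 17.6·8.6·0.33 + 17.6·8.6·0.24 + 8.6·8.6·0.51] = 790.84 + 780.536 = 1571.38.
Because errors are independent across components, Cov(Tᵢ,Tⱼ) = Cov(Xᵢ,Xⱼ); the off-diagonal part of the true-score variance is the same as above.
True-score variance = [15²·0.56 + 10.4²·0.93 + 17.6²·0.57 + 8.6²·0.67 + 8.6²·0.60] + 780.536 = 497.081 + 780.536 = 1277.62.
Reliability = 1277.62 / 1571.38 = 0.813.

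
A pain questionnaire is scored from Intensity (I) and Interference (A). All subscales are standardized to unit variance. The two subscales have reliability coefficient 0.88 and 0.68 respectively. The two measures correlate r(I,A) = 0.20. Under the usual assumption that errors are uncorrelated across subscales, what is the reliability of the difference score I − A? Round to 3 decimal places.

Var(I−A) = 1 + 1 − 2·0.20 = 2 − 0.4 = 1.6.
Because errors are independent across components, Cov(Tᵢ,Tⱼ) = Cov(Xᵢ,Xⱼ); the off-diagonal part of the true-score variance is the same as above.
True-score variance = [0.88 + 0.68] − 0.4 = 1.56 − 0.4 = 1.16.
Reliability = 1.16 / 1.6 = 0.725.

0.725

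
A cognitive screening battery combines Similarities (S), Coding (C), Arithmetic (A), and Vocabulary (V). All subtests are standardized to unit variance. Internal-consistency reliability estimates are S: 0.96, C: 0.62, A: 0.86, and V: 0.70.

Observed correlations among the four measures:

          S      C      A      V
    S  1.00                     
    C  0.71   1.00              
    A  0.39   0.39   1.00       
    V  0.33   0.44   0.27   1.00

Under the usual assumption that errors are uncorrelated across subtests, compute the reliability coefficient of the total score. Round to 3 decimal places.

0.905

Var(S+C+A+V) = 4 + 2·[0.71 + 0.39 + 0.33 + 0.39 + 0.44 + 0.27] = 4 + 5.06 = 9.06.
Because errors are independent across components, Cov(Tᵢ,Tⱼ) = Cov(Xᵢ,Xⱼ); the off-diagonal part of the true-score variance is the same as above.
True-score variance = [0.96 + 0.62 + 0.86 + 0.70] + 5.06 = 3.14 + 5.06 = 8.2.
Reliability = 8.2 / 9.06 = 0.905.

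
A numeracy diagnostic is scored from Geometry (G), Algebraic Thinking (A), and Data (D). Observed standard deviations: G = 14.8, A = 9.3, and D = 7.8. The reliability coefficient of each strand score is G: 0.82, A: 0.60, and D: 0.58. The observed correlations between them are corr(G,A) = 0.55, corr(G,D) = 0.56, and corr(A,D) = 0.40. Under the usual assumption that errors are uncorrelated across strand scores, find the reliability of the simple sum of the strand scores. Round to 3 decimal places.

0.859

Var(G+A+D) = 14.8² + 9.3² + 7.8² + 2·[14.8·9.3·0.55 + 14.8·7.8·0.56 + 9.3·7.8·0.40] = 366.37 + 338.729 = 705.099.
With uncorrelated errors the cross-covariances are all true-score covariance, so they carry over unchanged; only the diagonal terms shrink to ρᵢσᵢ².
True-score variance = [14.8²·0.82 + 9.3²·0.60 + 7.8²·0.58] + 338.729 = 266.794 + 338.729 = 605.523.
Reliability = 605.523 / 705.099 = 0.859.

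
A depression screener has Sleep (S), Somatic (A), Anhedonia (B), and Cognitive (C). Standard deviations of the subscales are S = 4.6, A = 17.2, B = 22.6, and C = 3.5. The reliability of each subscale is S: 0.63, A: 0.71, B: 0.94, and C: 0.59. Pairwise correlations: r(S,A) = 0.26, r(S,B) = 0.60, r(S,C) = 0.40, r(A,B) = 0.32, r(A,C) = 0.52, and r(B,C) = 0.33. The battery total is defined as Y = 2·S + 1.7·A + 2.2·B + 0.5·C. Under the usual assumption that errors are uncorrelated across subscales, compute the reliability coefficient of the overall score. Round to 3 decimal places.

0.917

Var(Y) = 2²·4.6² + 1.7²·17.2² + 2.2²·22.6² + 0.5²·3.5² + 2·[3.4·4.6·17.2·0.26 + 4.4·4.6·22.6·0.60 + 4.6·3.5·0.40 + 3.74·17.2·22.6·0.32 + 0.85·17.2·3.5·0.52 + 1.1·22.6·3.5·0.33] = 3414.76 + 1742.76 = 5157.52.
Under uncorrelated errors the observed covariances equal the true-score covariances, so only the own-variance terms attenuate.
True-score variance = [2²·4.6²·0.63 + 1.7²·17.2²·0.71 + 2.2²·22.6²·0.94 + 0.5²·3.5²·0.59] + 1742.76 = 2985.92 + 1742.76 = 4728.67.
Reliability = 4728.67 / 5157.52 = 0.917.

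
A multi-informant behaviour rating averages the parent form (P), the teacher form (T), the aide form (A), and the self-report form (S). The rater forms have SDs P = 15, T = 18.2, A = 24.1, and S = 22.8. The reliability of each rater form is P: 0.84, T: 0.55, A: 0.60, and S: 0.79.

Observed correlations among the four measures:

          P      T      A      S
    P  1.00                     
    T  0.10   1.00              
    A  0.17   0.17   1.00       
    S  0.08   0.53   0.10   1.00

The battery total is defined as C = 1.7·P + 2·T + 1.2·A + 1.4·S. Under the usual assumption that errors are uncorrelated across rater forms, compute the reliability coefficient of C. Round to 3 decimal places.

0.798

Var(C) = 1.7²·15² + 2²·18.2² + 1.2²·24.1² + 1.4²·22.8² + 2·[3.4·15·18.2·0.10 + 2.04·15·24.1·0.17 + 2.38·15·22.8·0.08 + 2.4·18.2·24.1·0.17 + 2.8·18.2·22.8·0.53 + 1.68·24.1·22.8·0.10] = 3830.46 + 2340.75 = 6171.21.
Because errors are independent across components, Cov(Tᵢ,Tⱼ) = Cov(Xᵢ,Xⱼ); the off-diagonal part of the true-score variance is the same as above.
True-score variance = [1.7²·15²·0.84 + 2²·18.2²·0.55 + 1.2²·24.1²·0.60 + 1.4²·22.8²·0.79] + 2340.75 = 2581.68 + 2340.75 = 4922.43.
Reliability = 4922.43 / 6171.21 = 0.798.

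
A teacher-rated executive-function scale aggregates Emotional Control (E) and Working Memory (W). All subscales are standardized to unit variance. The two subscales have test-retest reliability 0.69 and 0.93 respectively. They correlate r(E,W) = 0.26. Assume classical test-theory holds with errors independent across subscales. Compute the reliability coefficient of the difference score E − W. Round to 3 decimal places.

0.743

Var(E−W) = 1 + 1 − 2·0.26 = 2 − 0.52 = 1.48.
Because errors are independent across components, Cov(Tᵢ,Tⱼ) = Cov(Xᵢ,Xⱼ); the off-diagonal part of the true-score variance is the same as above.
True-score variance = [0.69 + 0.93] − 0.52 = 1.62 − 0.52 = 1.1.
Reliability = 1.1 / 1.48 = 0.743.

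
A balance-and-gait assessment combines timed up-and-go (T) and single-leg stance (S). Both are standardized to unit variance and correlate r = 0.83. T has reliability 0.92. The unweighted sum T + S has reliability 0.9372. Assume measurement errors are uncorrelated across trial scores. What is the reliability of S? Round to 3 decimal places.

Var(T+S) = 2 + 2·0.83 = 3.660.
True-score variance = ρ_T + ρ_S + 2·0.83, so 0.9372 = (0.92 + ρ_S + 1.66) / 3.660.
ρ_S = 0.9372·3.660 − 0.92 − 1.66 = 0.850.

0.850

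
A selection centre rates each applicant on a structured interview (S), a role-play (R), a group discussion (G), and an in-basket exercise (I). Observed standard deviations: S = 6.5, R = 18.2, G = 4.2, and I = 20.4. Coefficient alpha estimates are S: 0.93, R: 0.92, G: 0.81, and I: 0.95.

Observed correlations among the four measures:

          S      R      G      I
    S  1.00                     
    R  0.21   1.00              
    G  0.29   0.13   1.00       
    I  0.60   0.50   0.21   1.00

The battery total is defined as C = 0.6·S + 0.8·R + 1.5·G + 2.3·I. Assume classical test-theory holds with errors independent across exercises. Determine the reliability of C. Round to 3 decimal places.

Var(C) = 0.6²·6.5² + 0.8²·18.2² + 1.5²·4.2² + 2.3²·20.4² + 2·[0.48·6.5·18.2·0.21 + 0.9·6.5·4.2·0.29 + 1.38·6.5·20.4·0.60 + 1.2·18.2·4.2·0.13 + 1.84·18.2·20.4·0.50 + 3.45·4.2·20.4·0.21] = 2468.38 + 1088.84 = 3557.22.
With uncorrelated errors the cross-covariances are all true-score covariance, so they carry over unchanged; only the diagonal terms shrink to ρᵢσᵢ².
True-score variance = [0.6²·6.5²·0.93 + 0.8²·18.2²·0.92 + 1.5²·4.2²·0.81 + 2.3²·20.4²·0.95] + 1088.84 = 2332.74 + 1088.84 = 3421.58.
Reliability = 3421.58 / 3557.22 = 0.962.

0.962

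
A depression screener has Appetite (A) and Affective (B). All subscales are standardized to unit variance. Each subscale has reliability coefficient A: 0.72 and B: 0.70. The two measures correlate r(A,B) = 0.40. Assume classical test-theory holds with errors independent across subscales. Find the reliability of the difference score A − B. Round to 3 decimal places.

0.517

Var(A−B) = 1 + 1 − 2·0.40 = 2 − 0.8 = 1.2.
Because errors are independent across components, Cov(Tᵢ,Tⱼ) = Cov(Xᵢ,Xⱼ); the off-diagonal part of the true-score variance is the same as above.
True-score variance = [0.72 + 0.70] − 0.8 = 1.42 − 0.8 = 0.62.
Reliability = 0.62 / 1.2 = 0.517.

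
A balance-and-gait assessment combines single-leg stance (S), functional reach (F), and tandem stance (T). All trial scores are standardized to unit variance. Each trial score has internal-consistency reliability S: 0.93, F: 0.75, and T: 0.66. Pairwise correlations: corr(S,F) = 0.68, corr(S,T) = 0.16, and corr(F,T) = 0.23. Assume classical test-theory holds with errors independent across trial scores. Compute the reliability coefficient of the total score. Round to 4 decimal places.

Var(S+F+T) = 3 + 2·[0.68 + 0.16 + 0.23] = 3 + 2.14 = 5.14.
With uncorrelated errors the cross-covariances are all true-score covariance, so they carry over unchanged; only the diagonal terms shrink to ρᵢσᵢ².
True-score variance = [0.93 + 0.75 + 0.66] + 2.14 = 2.34 + 2.14 = 4.48.
Reliability = 4.48 / 5.14 = 0.8716.

0.8716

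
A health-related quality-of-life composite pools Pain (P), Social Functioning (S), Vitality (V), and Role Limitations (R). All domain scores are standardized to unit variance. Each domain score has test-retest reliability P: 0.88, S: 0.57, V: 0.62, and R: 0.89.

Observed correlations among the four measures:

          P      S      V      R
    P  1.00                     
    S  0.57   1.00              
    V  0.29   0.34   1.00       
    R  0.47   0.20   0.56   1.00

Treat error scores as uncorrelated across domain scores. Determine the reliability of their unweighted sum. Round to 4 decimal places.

0.8826

Var(P+S+V+R) = 4 + 2·[0.57 + 0.29 + 0.47 + 0.34 + 0.20 + 0.56] = 4 + 4.86 = 8.86.
Under uncorrelated errors the observed covariances equal the true-score covariances, so only the own-variance terms attenuate.
True-score variance = [0.88 + 0.57 + 0.62 + 0.89] + 4.86 = 2.96 + 4.86 = 7.82.
Reliability = 7.82 / 8.86 = 0.8826.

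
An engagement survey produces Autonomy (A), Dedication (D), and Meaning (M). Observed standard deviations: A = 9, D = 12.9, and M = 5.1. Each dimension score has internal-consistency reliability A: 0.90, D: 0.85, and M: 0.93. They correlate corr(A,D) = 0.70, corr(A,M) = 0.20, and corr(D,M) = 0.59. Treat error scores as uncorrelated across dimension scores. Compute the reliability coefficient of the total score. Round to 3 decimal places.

Var(A+D+M) = 9² + 12.9² + 5.1² + 2·[9·12.9·0.70 + 9·5.1·0.20 + 12.9·5.1·0.59] = 273.42 + 258.532 = 531.952.
With uncorrelated errors the cross-covariances are all true-score covariance, so they carry over unchanged; only the diagonal terms shrink to ρᵢσᵢ².
True-score variance = [9²·0.90 + 12.9²·0.85 + 5.1²·0.93] + 258.532 = 238.538 + 258.532 = 497.07.
Reliability = 497.07 / 531.952 = 0.934.

0.934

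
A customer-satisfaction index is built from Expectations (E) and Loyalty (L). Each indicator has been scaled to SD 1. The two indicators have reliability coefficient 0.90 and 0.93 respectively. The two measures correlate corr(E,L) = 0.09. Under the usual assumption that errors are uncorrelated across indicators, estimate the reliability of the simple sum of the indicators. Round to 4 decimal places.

Var(E+L) = 2 + 2·[0.09] = 2 + 0.18 = 2.18.
With uncorrelated errors the cross-covariances are all true-score covariance, so they carry over unchanged; only the diagonal terms shrink to ρᵢσᵢ².
True-score variance = [0.90 + 0.93] + 0.18 = 1.83 + 0.18 = 2.01.
Reliability = 2.01 / 2.18 = 0.9220.

0.9220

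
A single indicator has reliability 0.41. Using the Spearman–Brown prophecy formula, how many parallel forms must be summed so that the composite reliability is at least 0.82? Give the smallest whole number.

7

k ≥ ρ*(1−ρ₁)/(ρ₁(1−ρ*)) = 0.82·0.59 / (0.41·0.18) = 6.556.
Smallest integer k = 7.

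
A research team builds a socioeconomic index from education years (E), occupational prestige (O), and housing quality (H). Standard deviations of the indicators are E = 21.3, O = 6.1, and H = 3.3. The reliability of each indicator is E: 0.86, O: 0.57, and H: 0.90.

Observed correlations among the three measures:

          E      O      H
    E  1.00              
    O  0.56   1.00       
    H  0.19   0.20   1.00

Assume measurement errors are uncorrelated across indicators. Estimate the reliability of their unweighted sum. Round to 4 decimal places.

Var(E+O+H) = 21.3² + 6.1² + 3.3² + 2·[21.3·6.1·0.56 + 21.3·3.3·0.19 + 6.1·3.3·0.20] = 501.79 + 180.284 = 682.074.
Because errors are independent across components, Cov(Tᵢ,Tⱼ) = Cov(Xᵢ,Xⱼ); the off-diagonal part of the true-score variance is the same as above.
True-score variance = [21.3²·0.86 + 6.1²·0.57 + 3.3²·0.90] + 180.284 = 421.184 + 180.284 = 601.468.
Reliability = 601.468 / 682.074 = 0.8818.

0.8818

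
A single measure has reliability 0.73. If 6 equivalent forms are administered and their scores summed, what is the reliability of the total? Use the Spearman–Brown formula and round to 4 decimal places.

ρ_k = kρ / (1 + (k−1)ρ) = 6·0.73 / (1 + 5·0.73) = 4.380 / 4.650 = 0.9419.

0.9419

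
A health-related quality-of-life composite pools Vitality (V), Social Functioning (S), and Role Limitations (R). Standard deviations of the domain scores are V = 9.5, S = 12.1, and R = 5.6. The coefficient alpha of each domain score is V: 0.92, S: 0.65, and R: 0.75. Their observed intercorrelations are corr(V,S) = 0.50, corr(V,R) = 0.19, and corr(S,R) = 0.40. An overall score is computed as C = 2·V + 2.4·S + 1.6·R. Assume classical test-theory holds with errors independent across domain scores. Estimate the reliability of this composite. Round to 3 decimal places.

Var(C) = 2²·9.5² + 2.4²·12.1² + 1.6²·5.6² + 2·[4.8·9.5·12.1·0.50 + 3.2·9.5·5.6·0.19 + 3.84·12.1·5.6·0.40] = 1284.6 + 824.61 = 2109.21.
Because errors are independent across components, Cov(Tᵢ,Tⱼ) = Cov(Xᵢ,Xⱼ); the off-diagonal part of the true-score variance is the same as above.
True-score variance = [2²·9.5²·0.92 + 2.4²·12.1²·0.65 + 1.6²·5.6²·0.75] + 824.61 = 940.49 + 824.61 = 1765.1.
Reliability = 1765.1 / 2109.21 = 0.837.

0.837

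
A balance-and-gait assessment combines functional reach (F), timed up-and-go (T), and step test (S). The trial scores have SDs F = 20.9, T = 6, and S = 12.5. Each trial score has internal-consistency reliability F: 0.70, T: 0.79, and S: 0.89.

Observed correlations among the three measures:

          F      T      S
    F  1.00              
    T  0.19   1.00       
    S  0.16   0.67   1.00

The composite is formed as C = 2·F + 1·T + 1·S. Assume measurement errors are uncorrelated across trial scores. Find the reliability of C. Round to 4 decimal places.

Var(C) = 2²·20.9² + 6² + 12.5² + 2·[2·20.9·6·0.19 + 2·20.9·12.5·0.16 + 6·12.5·0.67] = 1939.49 + 363.004 = 2302.49.
With uncorrelated errors the cross-covariances are all true-score covariance, so they carry over unchanged; only the diagonal terms shrink to ρᵢσᵢ².
True-score variance = [2²·20.9²·0.70 + 6²·0.79 + 12.5²·0.89] + 363.004 = 1390.57 + 363.004 = 1753.57.
Reliability = 1753.57 / 2302.49 = 0.7616.

0.7616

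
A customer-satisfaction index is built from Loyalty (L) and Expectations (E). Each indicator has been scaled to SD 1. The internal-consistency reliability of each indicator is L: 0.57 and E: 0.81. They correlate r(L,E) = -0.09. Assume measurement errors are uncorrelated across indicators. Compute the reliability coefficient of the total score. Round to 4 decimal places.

Var(L+E) = 2 + 2·[(-0.09)] = 2 − 0.18 = 1.82.
Under uncorrelated errors the observed covariances equal the true-score covariances, so only the own-variance terms attenuate.
True-score variance = [0.57 + 0.81] − 0.18 = 1.38 − 0.18 = 1.2.
Reliability = 1.2 / 1.82 = 0.6593.

0.6593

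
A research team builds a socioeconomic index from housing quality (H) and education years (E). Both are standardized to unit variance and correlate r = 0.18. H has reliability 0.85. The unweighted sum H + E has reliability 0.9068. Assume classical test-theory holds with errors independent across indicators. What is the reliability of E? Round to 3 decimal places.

Var(H+E) = 2 + 2·0.18 = 2.360.
True-score variance = ρ_H + ρ_E + 2·0.18, so 0.9068 = (0.85 + ρ_E + 0.36) / 2.360.
ρ_E = 0.9068·2.360 − 0.85 − 0.36 = 0.930.

0.930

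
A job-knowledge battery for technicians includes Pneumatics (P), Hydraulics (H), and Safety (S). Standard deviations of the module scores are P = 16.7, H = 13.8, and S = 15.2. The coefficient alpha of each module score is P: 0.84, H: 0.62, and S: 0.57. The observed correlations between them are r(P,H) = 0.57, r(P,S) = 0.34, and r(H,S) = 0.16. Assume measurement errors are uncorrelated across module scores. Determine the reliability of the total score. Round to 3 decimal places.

0.820

Var(P+H+S) = 16.7² + 13.8² + 15.2² + 2·[16.7·13.8·0.57 + 16.7·15.2·0.34 + 13.8·15.2·0.16] = 700.37 + 502.459 = 1202.83.
Because errors are independent across components, Cov(Tᵢ,Tⱼ) = Cov(Xᵢ,Xⱼ); the off-diagonal part of the true-score variance is the same as above.
True-score variance = [16.7²·0.84 + 13.8²·0.62 + 15.2²·0.57] + 502.459 = 484.033 + 502.459 = 986.492.
Reliability = 986.492 / 1202.83 = 0.820.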